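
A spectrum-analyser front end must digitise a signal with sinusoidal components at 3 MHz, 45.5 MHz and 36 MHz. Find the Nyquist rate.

Highest-frequency component: 45.5 MHz.
Nyquist rate = 2 × 45.5 MHz = 91 MHz.

91 MHz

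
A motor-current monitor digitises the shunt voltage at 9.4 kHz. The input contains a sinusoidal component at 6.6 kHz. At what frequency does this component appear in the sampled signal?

6.6 kHz > fs/2 = 4.7 kHz, folds to fs − 6.6 kHz = 2.8 kHz.

2.8 kHz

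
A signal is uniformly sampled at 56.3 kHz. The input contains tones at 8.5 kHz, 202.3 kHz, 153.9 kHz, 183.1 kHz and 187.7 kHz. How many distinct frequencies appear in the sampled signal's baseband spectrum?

5

fs/2 = 28.15 kHz.
8.5 kHz ≤ fs/2 = 28.15 kHz, passes unchanged.
202.3 kHz mod fs = 33.4 kHz.
33.4 kHz > fs/2 = 28.15 kHz, folds to fs − 33.4 kHz = 22.9 kHz.
153.9 kHz mod fs = 41.3 kHz.
41.3 kHz > fs/2 = 28.15 kHz, folds to fs − 41.3 kHz = 15 kHz.
183.1 kHz mod fs = 14.2 kHz.
14.2 kHz ≤ fs/2 = 28.15 kHz, appears at 14.2 kHz.
187.7 kHz mod fs = 18.8 kHz.
18.8 kHz ≤ fs/2 = 28.15 kHz, appears at 18.8 kHz.
Distinct values: {8.5 kHz, 14.2 kHz, 15 kHz, 18.8 kHz, 22.9 kHz} → 5.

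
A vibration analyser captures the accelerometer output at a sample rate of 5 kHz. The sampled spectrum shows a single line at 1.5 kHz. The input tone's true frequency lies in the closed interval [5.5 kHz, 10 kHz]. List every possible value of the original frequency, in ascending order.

Frequencies that alias to 1.5 kHz are k·fs ± 1.5 kHz for integer k ≥ 0.
k=0: 1.5 kHz.
k=1: 3.5 kHz, 6.5 kHz.
k=2: 8.5 kHz, 11.5 kHz.
k=3: 13.5 kHz, 16.5 kHz.
Within [5.5 kHz, 10 kHz]: 6.5 kHz, 8.5 kHz.

6.5 kHz, 8.5 kHz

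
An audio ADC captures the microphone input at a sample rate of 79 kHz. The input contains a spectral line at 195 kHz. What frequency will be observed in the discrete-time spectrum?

37 kHz

195 kHz mod fs = 37 kHz.
37 kHz ≤ fs/2 = 39.5 kHz, appears at 37 kHz.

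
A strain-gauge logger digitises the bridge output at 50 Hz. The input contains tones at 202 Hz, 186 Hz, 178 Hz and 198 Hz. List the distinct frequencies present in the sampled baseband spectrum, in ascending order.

2 Hz, 14 Hz, 22 Hz

fs/2 = 25 Hz.
202 Hz mod fs = 2 Hz.
2 Hz ≤ fs/2 = 25 Hz, appears at 2 Hz.
186 Hz mod fs = 36 Hz.
36 Hz > fs/2 = 25 Hz, folds to fs − 36 Hz = 14 Hz.
178 Hz mod fs = 28 Hz.
28 Hz > fs/2 = 25 Hz, folds to fs − 28 Hz = 22 Hz.
198 Hz mod fs = 48 Hz.
48 Hz > fs/2 = 25 Hz, folds to fs − 48 Hz = 2 Hz.
Distinct values: {2 Hz, 14 Hz, 22 Hz}.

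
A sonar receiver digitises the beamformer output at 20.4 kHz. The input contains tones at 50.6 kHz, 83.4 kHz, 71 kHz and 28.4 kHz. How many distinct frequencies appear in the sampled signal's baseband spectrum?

3

fs/2 = 10.2 kHz.
50.6 kHz mod fs = 9.8 kHz.
9.8 kHz ≤ fs/2 = 10.2 kHz, appears at 9.8 kHz.
83.4 kHz mod fs = 1.8 kHz.
1.8 kHz ≤ fs/2 = 10.2 kHz, appears at 1.8 kHz.
71 kHz mod fs = 9.8 kHz.
9.8 kHz ≤ fs/2 = 10.2 kHz, appears at 9.8 kHz.
28.4 kHz mod fs = 8 kHz.
8 kHz ≤ fs/2 = 10.2 kHz, appears at 8 kHz.
Distinct values: {1.8 kHz, 8 kHz, 9.8 kHz} → 3.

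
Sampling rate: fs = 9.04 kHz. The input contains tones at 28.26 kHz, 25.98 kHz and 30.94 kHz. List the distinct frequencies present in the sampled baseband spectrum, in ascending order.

fs/2 = 4.52 kHz.
28.26 kHz mod fs = 1.14 kHz.
1.14 kHz ≤ fs/2 = 4.52 kHz, appears at 1.14 kHz.
25.98 kHz mod fs = 7.9 kHz.
7.9 kHz > fs/2 = 4.52 kHz, folds to fs − 7.9 kHz = 1.14 kHz.
30.94 kHz mod fs = 3.82 kHz.
3.82 kHz ≤ fs/2 = 4.52 kHz, appears at 3.82 kHz.
Distinct values: {1.14 kHz, 3.82 kHz}.

1.14 kHz, 3.82 kHz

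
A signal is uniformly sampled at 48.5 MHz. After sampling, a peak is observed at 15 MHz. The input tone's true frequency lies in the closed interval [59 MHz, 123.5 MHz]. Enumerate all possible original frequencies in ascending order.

Frequencies that alias to 15 MHz are k·fs ± 15 MHz for integer k ≥ 0.
k=0: 15 MHz.
k=1: 33.5 MHz, 63.5 MHz.
k=2: 82 MHz, 112 MHz.
k=3: 130.5 MHz, 160.5 MHz.
Within [59 MHz, 123.5 MHz]: 63.5 MHz, 82 MHz, 112 MHz.

63.5 MHz, 82 MHz, 112 MHz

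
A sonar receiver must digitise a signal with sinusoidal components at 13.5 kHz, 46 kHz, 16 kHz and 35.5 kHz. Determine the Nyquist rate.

Highest-frequency component: 46 kHz.
Nyquist rate = 2 × 46 kHz = 92 kHz.

92 kHz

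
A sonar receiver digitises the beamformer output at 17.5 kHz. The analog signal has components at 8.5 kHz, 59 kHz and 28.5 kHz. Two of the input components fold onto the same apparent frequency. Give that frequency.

6.5 kHz

fs/2 = 8.75 kHz.
8.5 kHz ≤ fs/2 = 8.75 kHz, passes unchanged.
59 kHz mod fs = 6.5 kHz.
6.5 kHz ≤ fs/2 = 8.75 kHz, appears at 6.5 kHz.
28.5 kHz mod fs = 11 kHz.
11 kHz > fs/2 = 8.75 kHz, folds to fs − 11 kHz = 6.5 kHz.
28.5 kHz and 59 kHz both map to 6.5 kHz.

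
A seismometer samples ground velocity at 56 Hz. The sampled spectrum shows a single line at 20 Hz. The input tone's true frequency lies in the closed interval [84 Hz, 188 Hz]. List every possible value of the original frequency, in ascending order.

Frequencies that alias to 20 Hz are k·fs ± 20 Hz for integer k ≥ 0.
k=0: 20 Hz.
k=1: 36 Hz, 76 Hz.
k=2: 92 Hz, 132 Hz.
k=3: 148 Hz, 188 Hz.
k=4: 204 Hz, 244 Hz.
Within [84 Hz, 188 Hz]: 92 Hz, 132 Hz, 148 Hz, 188 Hz.

92 Hz, 132 Hz, 148 Hz, 188 Hz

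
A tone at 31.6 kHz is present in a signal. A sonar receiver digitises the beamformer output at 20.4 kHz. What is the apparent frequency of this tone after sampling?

31.6 kHz mod fs = 11.2 kHz.
11.2 kHz > fs/2 = 10.2 kHz, folds to fs − 11.2 kHz = 9.2 kHz.

9.2 kHz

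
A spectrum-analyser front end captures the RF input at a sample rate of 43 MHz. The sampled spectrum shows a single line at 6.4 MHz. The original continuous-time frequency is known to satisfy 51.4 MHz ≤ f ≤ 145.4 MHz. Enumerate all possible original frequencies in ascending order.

79.6 MHz, 92.4 MHz, 122.6 MHz, 135.4 MHz

Frequencies that alias to 6.4 MHz are k·fs ± 6.4 MHz for integer k ≥ 0.
k=0: 6.4 MHz.
k=1: 36.6 MHz, 49.4 MHz.
k=2: 79.6 MHz, 92.4 MHz.
k=3: 122.6 MHz, 135.4 MHz.
k=4: 165.6 MHz, 178.4 MHz.
Within [51.4 MHz, 145.4 MHz]: 79.6 MHz, 92.4 MHz, 122.6 MHz, 135.4 MHz.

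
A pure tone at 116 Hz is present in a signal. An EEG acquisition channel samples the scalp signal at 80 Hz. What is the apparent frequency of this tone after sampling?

36 Hz

116 Hz mod fs = 36 Hz.
36 Hz ≤ fs/2 = 40 Hz, appears at 36 Hz.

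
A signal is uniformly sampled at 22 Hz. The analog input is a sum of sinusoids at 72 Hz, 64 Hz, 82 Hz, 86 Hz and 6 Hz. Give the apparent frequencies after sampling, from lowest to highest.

2 Hz, 6 Hz

fs/2 = 11 Hz.
72 Hz mod fs = 6 Hz.
6 Hz ≤ fs/2 = 11 Hz, appears at 6 Hz.
64 Hz mod fs = 20 Hz.
20 Hz > fs/2 = 11 Hz, folds to fs − 20 Hz = 2 Hz.
82 Hz mod fs = 16 Hz.
16 Hz > fs/2 = 11 Hz, folds to fs − 16 Hz = 6 Hz.
86 Hz mod fs = 20 Hz.
20 Hz > fs/2 = 11 Hz, folds to fs − 20 Hz = 2 Hz.
6 Hz ≤ fs/2 = 11 Hz, passes unchanged.
Distinct values: {2 Hz, 6 Hz}.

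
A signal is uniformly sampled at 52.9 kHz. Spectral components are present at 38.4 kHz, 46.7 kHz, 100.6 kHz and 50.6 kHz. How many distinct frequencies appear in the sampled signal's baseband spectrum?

4

fs/2 = 26.45 kHz.
38.4 kHz > fs/2 = 26.45 kHz, folds to fs − 38.4 kHz = 14.5 kHz.
46.7 kHz > fs/2 = 26.45 kHz, folds to fs − 46.7 kHz = 6.2 kHz.
100.6 kHz mod fs = 47.7 kHz.
47.7 kHz > fs/2 = 26.45 kHz, folds to fs − 47.7 kHz = 5.2 kHz.
50.6 kHz > fs/2 = 26.45 kHz, folds to fs − 50.6 kHz = 2.3 kHz.
Distinct values: {2.3 kHz, 5.2 kHz, 6.2 kHz, 14.5 kHz} → 4.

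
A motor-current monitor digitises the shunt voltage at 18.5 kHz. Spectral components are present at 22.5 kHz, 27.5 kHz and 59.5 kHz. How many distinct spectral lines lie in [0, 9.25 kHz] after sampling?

fs/2 = 9.25 kHz.
22.5 kHz mod fs = 4 kHz.
4 kHz ≤ fs/2 = 9.25 kHz, appears at 4 kHz.
27.5 kHz mod fs = 9 kHz.
9 kHz ≤ fs/2 = 9.25 kHz, appears at 9 kHz.
59.5 kHz mod fs = 4 kHz.
4 kHz ≤ fs/2 = 9.25 kHz, appears at 4 kHz.
Distinct values: {4 kHz, 9 kHz} → 2.

2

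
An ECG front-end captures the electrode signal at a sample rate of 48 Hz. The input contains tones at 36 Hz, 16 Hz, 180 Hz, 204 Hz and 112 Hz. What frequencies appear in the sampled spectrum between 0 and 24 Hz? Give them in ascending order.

12 Hz, 16 Hz

fs/2 = 24 Hz.
36 Hz > fs/2 = 24 Hz, folds to fs − 36 Hz = 12 Hz.
16 Hz ≤ fs/2 = 24 Hz, passes unchanged.
180 Hz mod fs = 36 Hz.
36 Hz > fs/2 = 24 Hz, folds to fs − 36 Hz = 12 Hz.
204 Hz mod fs = 12 Hz.
12 Hz ≤ fs/2 = 24 Hz, appears at 12 Hz.
112 Hz mod fs = 16 Hz.
16 Hz ≤ fs/2 = 24 Hz, appears at 16 Hz.
Distinct values: {12 Hz, 16 Hz}.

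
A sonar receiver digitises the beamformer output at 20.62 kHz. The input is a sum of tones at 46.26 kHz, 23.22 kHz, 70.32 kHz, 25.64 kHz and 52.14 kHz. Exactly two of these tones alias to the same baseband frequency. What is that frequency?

fs/2 = 10.31 kHz.
46.26 kHz mod fs = 5.02 kHz.
5.02 kHz ≤ fs/2 = 10.31 kHz, appears at 5.02 kHz.
23.22 kHz mod fs = 2.6 kHz.
2.6 kHz ≤ fs/2 = 10.31 kHz, appears at 2.6 kHz.
70.32 kHz mod fs = 8.46 kHz.
8.46 kHz ≤ fs/2 = 10.31 kHz, appears at 8.46 kHz.
25.64 kHz mod fs = 5.02 kHz.
5.02 kHz ≤ fs/2 = 10.31 kHz, appears at 5.02 kHz.
52.14 kHz mod fs = 10.9 kHz.
10.9 kHz > fs/2 = 10.31 kHz, folds to fs − 10.9 kHz = 9.72 kHz.
25.64 kHz and 46.26 kHz both map to 5.02 kHz.

5.02 kHz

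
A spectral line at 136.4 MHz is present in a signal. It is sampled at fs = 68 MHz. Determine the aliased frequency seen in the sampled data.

0.4 MHz

136.4 MHz mod fs = 0.4 MHz.
0.4 MHz ≤ fs/2 = 34 MHz, appears at 0.4 MHz.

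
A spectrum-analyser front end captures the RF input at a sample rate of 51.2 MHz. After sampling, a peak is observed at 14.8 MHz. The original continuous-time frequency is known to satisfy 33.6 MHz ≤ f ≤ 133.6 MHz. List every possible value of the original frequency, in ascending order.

Frequencies that alias to 14.8 MHz are k·fs ± 14.8 MHz for integer k ≥ 0.
k=0: 14.8 MHz.
k=1: 36.4 MHz, 66 MHz.
k=2: 87.6 MHz, 117.2 MHz.
k=3: 138.8 MHz, 168.4 MHz.
Within [33.6 MHz, 133.6 MHz]: 36.4 MHz, 66 MHz, 87.6 MHz, 117.2 MHz.

36.4 MHz, 66 MHz, 87.6 MHz, 117.2 MHz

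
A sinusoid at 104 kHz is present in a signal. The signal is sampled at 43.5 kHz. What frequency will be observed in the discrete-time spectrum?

104 kHz mod fs = 17 kHz.
17 kHz ≤ fs/2 = 21.75 kHz, appears at 17 kHz.

17 kHz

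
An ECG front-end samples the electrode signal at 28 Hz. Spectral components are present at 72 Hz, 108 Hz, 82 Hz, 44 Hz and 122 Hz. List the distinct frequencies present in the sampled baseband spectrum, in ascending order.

2 Hz, 4 Hz, 10 Hz, 12 Hz

fs/2 = 14 Hz.
72 Hz mod fs = 16 Hz.
16 Hz > fs/2 = 14 Hz, folds to fs − 16 Hz = 12 Hz.
108 Hz mod fs = 24 Hz.
24 Hz > fs/2 = 14 Hz, folds to fs − 24 Hz = 4 Hz.
82 Hz mod fs = 26 Hz.
26 Hz > fs/2 = 14 Hz, folds to fs − 26 Hz = 2 Hz.
44 Hz mod fs = 16 Hz.
16 Hz > fs/2 = 14 Hz, folds to fs − 16 Hz = 12 Hz.
122 Hz mod fs = 10 Hz.
10 Hz ≤ fs/2 = 14 Hz, appears at 10 Hz.
Distinct values: {2 Hz, 4 Hz, 10 Hz, 12 Hz}.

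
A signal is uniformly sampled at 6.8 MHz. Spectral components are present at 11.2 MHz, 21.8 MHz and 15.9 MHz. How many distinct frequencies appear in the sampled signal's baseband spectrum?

3

fs/2 = 3.4 MHz.
11.2 MHz mod fs = 4.4 MHz.
4.4 MHz > fs/2 = 3.4 MHz, folds to fs − 4.4 MHz = 2.4 MHz.
21.8 MHz mod fs = 1.4 MHz.
1.4 MHz ≤ fs/2 = 3.4 MHz, appears at 1.4 MHz.
15.9 MHz mod fs = 2.3 MHz.
2.3 MHz ≤ fs/2 = 3.4 MHz, appears at 2.3 MHz.
Distinct values: {1.4 MHz, 2.3 MHz, 2.4 MHz} → 3.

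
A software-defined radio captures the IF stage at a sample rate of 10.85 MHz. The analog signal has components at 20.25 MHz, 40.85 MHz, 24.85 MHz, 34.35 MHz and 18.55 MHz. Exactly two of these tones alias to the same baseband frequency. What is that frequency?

3.15 MHz

fs/2 = 5.425 MHz.
20.25 MHz mod fs = 9.4 MHz.
9.4 MHz > fs/2 = 5.425 MHz, folds to fs − 9.4 MHz = 1.45 MHz.
40.85 MHz mod fs = 8.3 MHz.
8.3 MHz > fs/2 = 5.425 MHz, folds to fs − 8.3 MHz = 2.55 MHz.
24.85 MHz mod fs = 3.15 MHz.
3.15 MHz ≤ fs/2 = 5.425 MHz, appears at 3.15 MHz.
34.35 MHz mod fs = 1.8 MHz.
1.8 MHz ≤ fs/2 = 5.425 MHz, appears at 1.8 MHz.
18.55 MHz mod fs = 7.7 MHz.
7.7 MHz > fs/2 = 5.425 MHz, folds to fs − 7.7 MHz = 3.15 MHz.
18.55 MHz and 24.85 MHz both map to 3.15 MHz.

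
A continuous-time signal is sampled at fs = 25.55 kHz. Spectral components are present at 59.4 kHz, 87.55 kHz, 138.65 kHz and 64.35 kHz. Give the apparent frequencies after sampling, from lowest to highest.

fs/2 = 12.775 kHz.
59.4 kHz mod fs = 8.3 kHz.
8.3 kHz ≤ fs/2 = 12.775 kHz, appears at 8.3 kHz.
87.55 kHz mod fs = 10.9 kHz.
10.9 kHz ≤ fs/2 = 12.775 kHz, appears at 10.9 kHz.
138.65 kHz mod fs = 10.9 kHz.
10.9 kHz ≤ fs/2 = 12.775 kHz, appears at 10.9 kHz.
64.35 kHz mod fs = 13.25 kHz.
13.25 kHz > fs/2 = 12.775 kHz, folds to fs − 13.25 kHz = 12.3 kHz.
Distinct values: {8.3 kHz, 10.9 kHz, 12.3 kHz}.

8.3 kHz, 10.9 kHz, 12.3 kHz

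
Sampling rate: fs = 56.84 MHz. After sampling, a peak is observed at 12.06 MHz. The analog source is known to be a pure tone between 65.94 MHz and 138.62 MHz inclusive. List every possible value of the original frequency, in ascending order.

68.9 MHz, 101.62 MHz, 125.74 MHz

Frequencies that alias to 12.06 MHz are k·fs ± 12.06 MHz for integer k ≥ 0.
k=0: 12.06 MHz.
k=1: 44.78 MHz, 68.9 MHz.
k=2: 101.62 MHz, 125.74 MHz.
k=3: 158.46 MHz, 182.58 MHz.
Within [65.94 MHz, 138.62 MHz]: 68.9 MHz, 101.62 MHz, 125.74 MHz.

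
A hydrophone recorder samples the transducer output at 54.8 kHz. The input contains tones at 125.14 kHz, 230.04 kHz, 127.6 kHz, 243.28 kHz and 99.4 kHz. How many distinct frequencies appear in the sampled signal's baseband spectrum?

5

fs/2 = 27.4 kHz.
125.14 kHz mod fs = 15.54 kHz.
15.54 kHz ≤ fs/2 = 27.4 kHz, appears at 15.54 kHz.
230.04 kHz mod fs = 10.84 kHz.
10.84 kHz ≤ fs/2 = 27.4 kHz, appears at 10.84 kHz.
127.6 kHz mod fs = 18 kHz.
18 kHz ≤ fs/2 = 27.4 kHz, appears at 18 kHz.
243.28 kHz mod fs = 24.08 kHz.
24.08 kHz ≤ fs/2 = 27.4 kHz, appears at 24.08 kHz.
99.4 kHz mod fs = 44.6 kHz.
44.6 kHz > fs/2 = 27.4 kHz, folds to fs − 44.6 kHz = 10.2 kHz.
Distinct values: {10.2 kHz, 10.84 kHz, 15.54 kHz, 18 kHz, 24.08 kHz} → 5.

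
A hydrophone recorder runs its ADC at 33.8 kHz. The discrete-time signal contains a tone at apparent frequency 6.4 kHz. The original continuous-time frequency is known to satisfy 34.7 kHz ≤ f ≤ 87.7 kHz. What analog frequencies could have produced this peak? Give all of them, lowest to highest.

Frequencies that alias to 6.4 kHz are k·fs ± 6.4 kHz for integer k ≥ 0.
k=0: 6.4 kHz.
k=1: 27.4 kHz, 40.2 kHz.
k=2: 61.2 kHz, 74 kHz.
k=3: 95 kHz, 107.8 kHz.
Within [34.7 kHz, 87.7 kHz]: 40.2 kHz, 61.2 kHz, 74 kHz.

40.2 kHz, 61.2 kHz, 74 kHz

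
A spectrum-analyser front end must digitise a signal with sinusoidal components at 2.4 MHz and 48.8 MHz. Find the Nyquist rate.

Highest-frequency component: 48.8 MHz.
Nyquist rate = 2 × 48.8 MHz = 97.6 MHz.

97.6 MHz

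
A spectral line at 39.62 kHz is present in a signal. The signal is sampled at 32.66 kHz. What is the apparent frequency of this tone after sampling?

6.96 kHz

39.62 kHz mod fs = 6.96 kHz.
6.96 kHz ≤ fs/2 = 16.33 kHz, appears at 6.96 kHz.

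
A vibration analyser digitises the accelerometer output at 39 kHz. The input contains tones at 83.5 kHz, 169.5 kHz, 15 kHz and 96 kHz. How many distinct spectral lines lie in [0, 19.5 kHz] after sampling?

fs/2 = 19.5 kHz.
83.5 kHz mod fs = 5.5 kHz.
5.5 kHz ≤ fs/2 = 19.5 kHz, appears at 5.5 kHz.
169.5 kHz mod fs = 13.5 kHz.
13.5 kHz ≤ fs/2 = 19.5 kHz, appears at 13.5 kHz.
15 kHz ≤ fs/2 = 19.5 kHz, passes unchanged.
96 kHz mod fs = 18 kHz.
18 kHz ≤ fs/2 = 19.5 kHz, appears at 18 kHz.
Distinct values: {5.5 kHz, 13.5 kHz, 15 kHz, 18 kHz} → 4.

4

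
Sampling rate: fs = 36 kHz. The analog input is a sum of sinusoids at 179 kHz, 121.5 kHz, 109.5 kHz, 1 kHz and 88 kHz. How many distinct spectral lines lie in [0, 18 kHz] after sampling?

fs/2 = 18 kHz.
179 kHz mod fs = 35 kHz.
35 kHz > fs/2 = 18 kHz, folds to fs − 35 kHz = 1 kHz.
121.5 kHz mod fs = 13.5 kHz.
13.5 kHz ≤ fs/2 = 18 kHz, appears at 13.5 kHz.
109.5 kHz mod fs = 1.5 kHz.
1.5 kHz ≤ fs/2 = 18 kHz, appears at 1.5 kHz.
1 kHz ≤ fs/2 = 18 kHz, passes unchanged.
88 kHz mod fs = 16 kHz.
16 kHz ≤ fs/2 = 18 kHz, appears at 16 kHz.
Distinct values: {1 kHz, 1.5 kHz, 13.5 kHz, 16 kHz} → 4.

4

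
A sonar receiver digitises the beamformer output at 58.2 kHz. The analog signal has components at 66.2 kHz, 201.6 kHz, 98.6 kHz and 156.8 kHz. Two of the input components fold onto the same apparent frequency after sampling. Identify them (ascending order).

98.6 kHz, 156.8 kHz

fs/2 = 29.1 kHz.
66.2 kHz mod fs = 8 kHz.
8 kHz ≤ fs/2 = 29.1 kHz, appears at 8 kHz.
201.6 kHz mod fs = 27 kHz.
27 kHz ≤ fs/2 = 29.1 kHz, appears at 27 kHz.
98.6 kHz mod fs = 40.4 kHz.
40.4 kHz > fs/2 = 29.1 kHz, folds to fs − 40.4 kHz = 17.8 kHz.
156.8 kHz mod fs = 40.4 kHz.
40.4 kHz > fs/2 = 29.1 kHz, folds to fs − 40.4 kHz = 17.8 kHz.
98.6 kHz and 156.8 kHz both map to 17.8 kHz.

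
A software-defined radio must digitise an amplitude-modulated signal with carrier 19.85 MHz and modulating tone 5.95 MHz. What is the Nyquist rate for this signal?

51.6 MHz

AM sidebands sit at fc ± fm = 13.9 MHz and 25.8 MHz.
Highest-frequency component: 25.8 MHz.
Nyquist rate = 2 × 25.8 MHz = 51.6 MHz.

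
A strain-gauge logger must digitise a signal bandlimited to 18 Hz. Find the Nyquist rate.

Nyquist rate = 2 × 18 Hz = 36 Hz.

36 Hz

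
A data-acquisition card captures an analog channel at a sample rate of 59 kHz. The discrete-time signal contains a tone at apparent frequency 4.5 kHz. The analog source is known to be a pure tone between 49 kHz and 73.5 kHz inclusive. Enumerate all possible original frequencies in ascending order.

Frequencies that alias to 4.5 kHz are k·fs ± 4.5 kHz for integer k ≥ 0.
k=0: 4.5 kHz.
k=1: 54.5 kHz, 63.5 kHz.
k=2: 113.5 kHz, 122.5 kHz.
Within [49 kHz, 73.5 kHz]: 54.5 kHz, 63.5 kHz.

54.5 kHz, 63.5 kHz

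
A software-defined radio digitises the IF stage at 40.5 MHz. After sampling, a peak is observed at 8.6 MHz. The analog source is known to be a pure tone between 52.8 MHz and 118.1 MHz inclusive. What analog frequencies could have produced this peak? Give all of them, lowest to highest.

72.4 MHz, 89.6 MHz, 112.9 MHz

Frequencies that alias to 8.6 MHz are k·fs ± 8.6 MHz for integer k ≥ 0.
k=0: 8.6 MHz.
k=1: 31.9 MHz, 49.1 MHz.
k=2: 72.4 MHz, 89.6 MHz.
k=3: 112.9 MHz, 130.1 MHz.
k=4: 153.4 MHz, 170.6 MHz.
Within [52.8 MHz, 118.1 MHz]: 72.4 MHz, 89.6 MHz, 112.9 MHz.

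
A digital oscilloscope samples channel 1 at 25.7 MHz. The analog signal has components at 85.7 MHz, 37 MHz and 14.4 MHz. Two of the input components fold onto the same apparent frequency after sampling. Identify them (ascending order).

14.4 MHz, 37 MHz

fs/2 = 12.85 MHz.
85.7 MHz mod fs = 8.6 MHz.
8.6 MHz ≤ fs/2 = 12.85 MHz, appears at 8.6 MHz.
37 MHz mod fs = 11.3 MHz.
11.3 MHz ≤ fs/2 = 12.85 MHz, appears at 11.3 MHz.
14.4 MHz > fs/2 = 12.85 MHz, folds to fs − 14.4 MHz = 11.3 MHz.
14.4 MHz and 37 MHz both map to 11.3 MHz.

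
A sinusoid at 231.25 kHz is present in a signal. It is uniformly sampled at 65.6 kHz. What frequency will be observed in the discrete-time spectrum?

31.15 kHz

231.25 kHz mod fs = 34.45 kHz.
34.45 kHz > fs/2 = 32.8 kHz, folds to fs − 34.45 kHz = 31.15 kHz.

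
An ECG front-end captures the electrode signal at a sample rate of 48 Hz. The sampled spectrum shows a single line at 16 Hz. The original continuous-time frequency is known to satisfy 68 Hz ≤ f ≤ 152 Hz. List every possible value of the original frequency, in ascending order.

Frequencies that alias to 16 Hz are k·fs ± 16 Hz for integer k ≥ 0.
k=0: 16 Hz.
k=1: 32 Hz, 64 Hz.
k=2: 80 Hz, 112 Hz.
k=3: 128 Hz, 160 Hz.
k=4: 176 Hz, 208 Hz.
Within [68 Hz, 152 Hz]: 80 Hz, 112 Hz, 128 Hz.

80 Hz, 112 Hz, 128 Hz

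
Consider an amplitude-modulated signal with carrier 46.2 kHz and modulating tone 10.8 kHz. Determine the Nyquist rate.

AM sidebands sit at fc ± fm = 35.4 kHz and 57 kHz.
Highest-frequency component: 57 kHz.
Nyquist rate = 2 × 57 kHz = 114 kHz.

114 kHz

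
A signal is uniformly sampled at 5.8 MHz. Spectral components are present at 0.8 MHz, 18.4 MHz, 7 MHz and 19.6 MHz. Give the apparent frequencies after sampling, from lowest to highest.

0.8 MHz, 1 MHz, 1.2 MHz, 2.2 MHz

fs/2 = 2.9 MHz.
0.8 MHz ≤ fs/2 = 2.9 MHz, passes unchanged.
18.4 MHz mod fs = 1 MHz.
1 MHz ≤ fs/2 = 2.9 MHz, appears at 1 MHz.
7 MHz mod fs = 1.2 MHz.
1.2 MHz ≤ fs/2 = 2.9 MHz, appears at 1.2 MHz.
19.6 MHz mod fs = 2.2 MHz.
2.2 MHz ≤ fs/2 = 2.9 MHz, appears at 2.2 MHz.
Distinct values: {0.8 MHz, 1 MHz, 1.2 MHz, 2.2 MHz}.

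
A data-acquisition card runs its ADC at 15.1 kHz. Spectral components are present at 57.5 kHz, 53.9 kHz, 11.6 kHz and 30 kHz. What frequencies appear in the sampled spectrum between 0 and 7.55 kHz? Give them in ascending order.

fs/2 = 7.55 kHz.
57.5 kHz mod fs = 12.2 kHz.
12.2 kHz > fs/2 = 7.55 kHz, folds to fs − 12.2 kHz = 2.9 kHz.
53.9 kHz mod fs = 8.6 kHz.
8.6 kHz > fs/2 = 7.55 kHz, folds to fs − 8.6 kHz = 6.5 kHz.
11.6 kHz > fs/2 = 7.55 kHz, folds to fs − 11.6 kHz = 3.5 kHz.
30 kHz mod fs = 14.9 kHz.
14.9 kHz > fs/2 = 7.55 kHz, folds to fs − 14.9 kHz = 0.2 kHz.
Distinct values: {0.2 kHz, 2.9 kHz, 3.5 kHz, 6.5 kHz}.

0.2 kHz, 2.9 kHz, 3.5 kHz, 6.5 kHz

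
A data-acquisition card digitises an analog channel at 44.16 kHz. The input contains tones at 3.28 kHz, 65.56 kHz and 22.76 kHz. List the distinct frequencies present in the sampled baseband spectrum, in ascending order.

3.28 kHz, 21.4 kHz

fs/2 = 22.08 kHz.
3.28 kHz ≤ fs/2 = 22.08 kHz, passes unchanged.
65.56 kHz mod fs = 21.4 kHz.
21.4 kHz ≤ fs/2 = 22.08 kHz, appears at 21.4 kHz.
22.76 kHz > fs/2 = 22.08 kHz, folds to fs − 22.76 kHz = 21.4 kHz.
Distinct values: {3.28 kHz, 21.4 kHz}.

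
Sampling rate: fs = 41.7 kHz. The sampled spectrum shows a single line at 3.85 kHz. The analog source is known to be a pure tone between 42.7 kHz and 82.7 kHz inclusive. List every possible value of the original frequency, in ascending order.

Frequencies that alias to 3.85 kHz are k·fs ± 3.85 kHz for integer k ≥ 0.
k=0: 3.85 kHz.
k=1: 37.85 kHz, 45.55 kHz.
k=2: 79.55 kHz, 87.25 kHz.
k=3: 121.25 kHz, 128.95 kHz.
Within [42.7 kHz, 82.7 kHz]: 45.55 kHz, 79.55 kHz.

45.55 kHz, 79.55 kHz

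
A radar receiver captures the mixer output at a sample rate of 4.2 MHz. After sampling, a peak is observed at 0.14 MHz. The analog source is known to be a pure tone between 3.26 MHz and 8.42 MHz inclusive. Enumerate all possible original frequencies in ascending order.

4.06 MHz, 4.34 MHz, 8.26 MHz

Frequencies that alias to 0.14 MHz are k·fs ± 0.14 MHz for integer k ≥ 0.
k=0: 0.14 MHz.
k=1: 4.06 MHz, 4.34 MHz.
k=2: 8.26 MHz, 8.54 MHz.
k=3: 12.46 MHz, 12.74 MHz.
Within [3.26 MHz, 8.42 MHz]: 4.06 MHz, 4.34 MHz, 8.26 MHz.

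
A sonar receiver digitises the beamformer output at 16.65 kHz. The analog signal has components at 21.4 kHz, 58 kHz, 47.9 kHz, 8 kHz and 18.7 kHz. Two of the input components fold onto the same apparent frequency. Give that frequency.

2.05 kHz

fs/2 = 8.325 kHz.
21.4 kHz mod fs = 4.75 kHz.
4.75 kHz ≤ fs/2 = 8.325 kHz, appears at 4.75 kHz.
58 kHz mod fs = 8.05 kHz.
8.05 kHz ≤ fs/2 = 8.325 kHz, appears at 8.05 kHz.
47.9 kHz mod fs = 14.6 kHz.
14.6 kHz > fs/2 = 8.325 kHz, folds to fs − 14.6 kHz = 2.05 kHz.
8 kHz ≤ fs/2 = 8.325 kHz, passes unchanged.
18.7 kHz mod fs = 2.05 kHz.
2.05 kHz ≤ fs/2 = 8.325 kHz, appears at 2.05 kHz.
18.7 kHz and 47.9 kHz both map to 2.05 kHz.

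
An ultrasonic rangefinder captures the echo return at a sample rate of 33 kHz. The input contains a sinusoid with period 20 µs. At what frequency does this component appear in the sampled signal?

T = 20 µs → f = 1/T = 50 kHz.
50 kHz mod fs = 17 kHz.
17 kHz > fs/2 = 16.5 kHz, folds to fs − 17 kHz = 16 kHz.

16 kHz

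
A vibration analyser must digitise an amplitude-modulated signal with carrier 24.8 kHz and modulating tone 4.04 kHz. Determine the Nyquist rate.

AM sidebands sit at fc ± fm = 20.76 kHz and 28.84 kHz.
Highest-frequency component: 28.84 kHz.
Nyquist rate = 2 × 28.84 kHz = 57.68 kHz.

57.68 kHz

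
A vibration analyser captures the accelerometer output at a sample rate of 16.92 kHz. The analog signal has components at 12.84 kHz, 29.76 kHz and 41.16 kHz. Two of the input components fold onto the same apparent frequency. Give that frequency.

fs/2 = 8.46 kHz.
12.84 kHz > fs/2 = 8.46 kHz, folds to fs − 12.84 kHz = 4.08 kHz.
29.76 kHz mod fs = 12.84 kHz.
12.84 kHz > fs/2 = 8.46 kHz, folds to fs − 12.84 kHz = 4.08 kHz.
41.16 kHz mod fs = 7.32 kHz.
7.32 kHz ≤ fs/2 = 8.46 kHz, appears at 7.32 kHz.
12.84 kHz and 29.76 kHz both map to 4.08 kHz.

4.08 kHz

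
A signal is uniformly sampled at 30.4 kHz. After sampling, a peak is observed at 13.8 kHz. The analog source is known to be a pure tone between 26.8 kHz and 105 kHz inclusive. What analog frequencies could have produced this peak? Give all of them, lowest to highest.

44.2 kHz, 47 kHz, 74.6 kHz, 77.4 kHz, 105 kHz

Frequencies that alias to 13.8 kHz are k·fs ± 13.8 kHz for integer k ≥ 0.
k=0: 13.8 kHz.
k=1: 16.6 kHz, 44.2 kHz.
k=2: 47 kHz, 74.6 kHz.
k=3: 77.4 kHz, 105 kHz.
k=4: 107.8 kHz, 135.4 kHz.
Within [26.8 kHz, 105 kHz]: 44.2 kHz, 47 kHz, 74.6 kHz, 77.4 kHz, 105 kHz.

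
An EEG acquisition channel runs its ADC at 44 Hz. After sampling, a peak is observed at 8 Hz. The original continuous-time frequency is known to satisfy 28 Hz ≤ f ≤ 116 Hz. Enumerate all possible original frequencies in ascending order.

36 Hz, 52 Hz, 80 Hz, 96 Hz

Frequencies that alias to 8 Hz are k·fs ± 8 Hz for integer k ≥ 0.
k=0: 8 Hz.
k=1: 36 Hz, 52 Hz.
k=2: 80 Hz, 96 Hz.
k=3: 124 Hz, 140 Hz.
Within [28 Hz, 116 Hz]: 36 Hz, 52 Hz, 80 Hz, 96 Hz.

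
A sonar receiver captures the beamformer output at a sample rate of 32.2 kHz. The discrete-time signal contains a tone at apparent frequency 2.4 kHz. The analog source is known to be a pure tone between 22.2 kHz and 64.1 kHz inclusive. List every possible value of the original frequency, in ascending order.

Frequencies that alias to 2.4 kHz are k·fs ± 2.4 kHz for integer k ≥ 0.
k=0: 2.4 kHz.
k=1: 29.8 kHz, 34.6 kHz.
k=2: 62 kHz, 66.8 kHz.
k=3: 94.2 kHz, 99 kHz.
Within [22.2 kHz, 64.1 kHz]: 29.8 kHz, 34.6 kHz, 62 kHz.

29.8 kHz, 34.6 kHz, 62 kHz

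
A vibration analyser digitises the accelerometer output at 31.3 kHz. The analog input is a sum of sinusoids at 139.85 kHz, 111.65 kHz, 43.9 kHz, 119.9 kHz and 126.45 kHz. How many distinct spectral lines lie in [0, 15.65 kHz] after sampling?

5

fs/2 = 15.65 kHz.
139.85 kHz mod fs = 14.65 kHz.
14.65 kHz ≤ fs/2 = 15.65 kHz, appears at 14.65 kHz.
111.65 kHz mod fs = 17.75 kHz.
17.75 kHz > fs/2 = 15.65 kHz, folds to fs − 17.75 kHz = 13.55 kHz.
43.9 kHz mod fs = 12.6 kHz.
12.6 kHz ≤ fs/2 = 15.65 kHz, appears at 12.6 kHz.
119.9 kHz mod fs = 26 kHz.
26 kHz > fs/2 = 15.65 kHz, folds to fs − 26 kHz = 5.3 kHz.
126.45 kHz mod fs = 1.25 kHz.
1.25 kHz ≤ fs/2 = 15.65 kHz, appears at 1.25 kHz.
Distinct values: {1.25 kHz, 5.3 kHz, 12.6 kHz, 13.55 kHz, 14.65 kHz} → 5.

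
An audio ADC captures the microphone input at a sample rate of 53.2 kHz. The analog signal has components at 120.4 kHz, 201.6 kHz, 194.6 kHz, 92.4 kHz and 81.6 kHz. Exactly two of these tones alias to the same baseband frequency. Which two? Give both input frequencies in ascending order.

fs/2 = 26.6 kHz.
120.4 kHz mod fs = 14 kHz.
14 kHz ≤ fs/2 = 26.6 kHz, appears at 14 kHz.
201.6 kHz mod fs = 42 kHz.
42 kHz > fs/2 = 26.6 kHz, folds to fs − 42 kHz = 11.2 kHz.
194.6 kHz mod fs = 35 kHz.
35 kHz > fs/2 = 26.6 kHz, folds to fs − 35 kHz = 18.2 kHz.
92.4 kHz mod fs = 39.2 kHz.
39.2 kHz > fs/2 = 26.6 kHz, folds to fs − 39.2 kHz = 14 kHz.
81.6 kHz mod fs = 28.4 kHz.
28.4 kHz > fs/2 = 26.6 kHz, folds to fs − 28.4 kHz = 24.8 kHz.
92.4 kHz and 120.4 kHz both map to 14 kHz.

92.4 kHz, 120.4 kHz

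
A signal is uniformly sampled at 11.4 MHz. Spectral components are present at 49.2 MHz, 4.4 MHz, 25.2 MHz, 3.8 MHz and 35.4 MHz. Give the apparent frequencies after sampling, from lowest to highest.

1.2 MHz, 2.4 MHz, 3.6 MHz, 3.8 MHz, 4.4 MHz

fs/2 = 5.7 MHz.
49.2 MHz mod fs = 3.6 MHz.
3.6 MHz ≤ fs/2 = 5.7 MHz, appears at 3.6 MHz.
4.4 MHz ≤ fs/2 = 5.7 MHz, passes unchanged.
25.2 MHz mod fs = 2.4 MHz.
2.4 MHz ≤ fs/2 = 5.7 MHz, appears at 2.4 MHz.
3.8 MHz ≤ fs/2 = 5.7 MHz, passes unchanged.
35.4 MHz mod fs = 1.2 MHz.
1.2 MHz ≤ fs/2 = 5.7 MHz, appears at 1.2 MHz.
Distinct values: {1.2 MHz, 2.4 MHz, 3.6 MHz, 3.8 MHz, 4.4 MHz}.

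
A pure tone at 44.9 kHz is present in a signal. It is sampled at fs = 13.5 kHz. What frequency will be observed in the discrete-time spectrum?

4.4 kHz

44.9 kHz mod fs = 4.4 kHz.
4.4 kHz ≤ fs/2 = 6.75 kHz, appears at 4.4 kHz.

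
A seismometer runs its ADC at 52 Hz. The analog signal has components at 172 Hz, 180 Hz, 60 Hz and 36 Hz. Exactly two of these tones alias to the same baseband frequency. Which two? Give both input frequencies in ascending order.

fs/2 = 26 Hz.
172 Hz mod fs = 16 Hz.
16 Hz ≤ fs/2 = 26 Hz, appears at 16 Hz.
180 Hz mod fs = 24 Hz.
24 Hz ≤ fs/2 = 26 Hz, appears at 24 Hz.
60 Hz mod fs = 8 Hz.
8 Hz ≤ fs/2 = 26 Hz, appears at 8 Hz.
36 Hz > fs/2 = 26 Hz, folds to fs − 36 Hz = 16 Hz.
36 Hz and 172 Hz both map to 16 Hz.

36 Hz, 172 Hz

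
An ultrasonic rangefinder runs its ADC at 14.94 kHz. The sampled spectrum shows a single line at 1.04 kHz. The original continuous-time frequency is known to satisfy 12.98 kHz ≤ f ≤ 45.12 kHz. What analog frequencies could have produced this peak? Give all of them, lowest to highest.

Frequencies that alias to 1.04 kHz are k·fs ± 1.04 kHz for integer k ≥ 0.
k=0: 1.04 kHz.
k=1: 13.9 kHz, 15.98 kHz.
k=2: 28.84 kHz, 30.92 kHz.
k=3: 43.78 kHz, 45.86 kHz.
k=4: 58.72 kHz, 60.8 kHz.
Within [12.98 kHz, 45.12 kHz]: 13.9 kHz, 15.98 kHz, 28.84 kHz, 30.92 kHz, 43.78 kHz.

13.9 kHz, 15.98 kHz, 28.84 kHz, 30.92 kHz, 43.78 kHz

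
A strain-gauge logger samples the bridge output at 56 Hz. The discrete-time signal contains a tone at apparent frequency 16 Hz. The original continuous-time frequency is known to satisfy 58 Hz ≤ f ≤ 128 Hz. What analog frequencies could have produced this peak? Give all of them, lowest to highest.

Frequencies that alias to 16 Hz are k·fs ± 16 Hz for integer k ≥ 0.
k=0: 16 Hz.
k=1: 40 Hz, 72 Hz.
k=2: 96 Hz, 128 Hz.
k=3: 152 Hz, 184 Hz.
Within [58 Hz, 128 Hz]: 72 Hz, 96 Hz, 128 Hz.

72 Hz, 96 Hz, 128 Hz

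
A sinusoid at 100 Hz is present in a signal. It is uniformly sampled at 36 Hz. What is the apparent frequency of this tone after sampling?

100 Hz mod fs = 28 Hz.
28 Hz > fs/2 = 18 Hz, folds to fs − 28 Hz = 8 Hz.

8 Hz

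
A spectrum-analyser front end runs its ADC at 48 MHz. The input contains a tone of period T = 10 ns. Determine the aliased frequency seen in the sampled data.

T = 10 ns → f = 1/T = 100 MHz.
100 MHz mod fs = 4 MHz.
4 MHz ≤ fs/2 = 24 MHz, appears at 4 MHz.

4 MHz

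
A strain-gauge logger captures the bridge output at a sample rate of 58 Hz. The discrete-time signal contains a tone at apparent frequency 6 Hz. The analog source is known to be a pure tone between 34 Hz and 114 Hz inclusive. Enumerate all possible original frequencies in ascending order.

52 Hz, 64 Hz, 110 Hz

Frequencies that alias to 6 Hz are k·fs ± 6 Hz for integer k ≥ 0.
k=0: 6 Hz.
k=1: 52 Hz, 64 Hz.
k=2: 110 Hz, 122 Hz.
k=3: 168 Hz, 180 Hz.
Within [34 Hz, 114 Hz]: 52 Hz, 64 Hz, 110 Hz.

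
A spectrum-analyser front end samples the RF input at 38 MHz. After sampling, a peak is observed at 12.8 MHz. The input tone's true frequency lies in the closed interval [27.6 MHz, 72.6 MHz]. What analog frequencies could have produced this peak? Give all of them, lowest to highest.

Frequencies that alias to 12.8 MHz are k·fs ± 12.8 MHz for integer k ≥ 0.
k=0: 12.8 MHz.
k=1: 25.2 MHz, 50.8 MHz.
k=2: 63.2 MHz, 88.8 MHz.
k=3: 101.2 MHz, 126.8 MHz.
Within [27.6 MHz, 72.6 MHz]: 50.8 MHz, 63.2 MHz.

50.8 MHz, 63.2 MHz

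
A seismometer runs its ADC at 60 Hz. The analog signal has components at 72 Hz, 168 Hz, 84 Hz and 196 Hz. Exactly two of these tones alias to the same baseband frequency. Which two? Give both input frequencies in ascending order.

fs/2 = 30 Hz.
72 Hz mod fs = 12 Hz.
12 Hz ≤ fs/2 = 30 Hz, appears at 12 Hz.
168 Hz mod fs = 48 Hz.
48 Hz > fs/2 = 30 Hz, folds to fs − 48 Hz = 12 Hz.
84 Hz mod fs = 24 Hz.
24 Hz ≤ fs/2 = 30 Hz, appears at 24 Hz.
196 Hz mod fs = 16 Hz.
16 Hz ≤ fs/2 = 30 Hz, appears at 16 Hz.
72 Hz and 168 Hz both map to 12 Hz.

72 Hz, 168 Hz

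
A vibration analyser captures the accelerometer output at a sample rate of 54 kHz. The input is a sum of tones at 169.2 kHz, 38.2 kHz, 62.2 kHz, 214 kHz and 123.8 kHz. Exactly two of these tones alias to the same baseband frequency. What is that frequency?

15.8 kHz

fs/2 = 27 kHz.
169.2 kHz mod fs = 7.2 kHz.
7.2 kHz ≤ fs/2 = 27 kHz, appears at 7.2 kHz.
38.2 kHz > fs/2 = 27 kHz, folds to fs − 38.2 kHz = 15.8 kHz.
62.2 kHz mod fs = 8.2 kHz.
8.2 kHz ≤ fs/2 = 27 kHz, appears at 8.2 kHz.
214 kHz mod fs = 52 kHz.
52 kHz > fs/2 = 27 kHz, folds to fs − 52 kHz = 2 kHz.
123.8 kHz mod fs = 15.8 kHz.
15.8 kHz ≤ fs/2 = 27 kHz, appears at 15.8 kHz.
38.2 kHz and 123.8 kHz both map to 15.8 kHz.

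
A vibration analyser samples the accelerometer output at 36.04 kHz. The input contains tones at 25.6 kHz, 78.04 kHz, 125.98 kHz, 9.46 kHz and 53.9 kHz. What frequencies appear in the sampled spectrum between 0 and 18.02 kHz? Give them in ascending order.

fs/2 = 18.02 kHz.
25.6 kHz > fs/2 = 18.02 kHz, folds to fs − 25.6 kHz = 10.44 kHz.
78.04 kHz mod fs = 5.96 kHz.
5.96 kHz ≤ fs/2 = 18.02 kHz, appears at 5.96 kHz.
125.98 kHz mod fs = 17.86 kHz.
17.86 kHz ≤ fs/2 = 18.02 kHz, appears at 17.86 kHz.
9.46 kHz ≤ fs/2 = 18.02 kHz, passes unchanged.
53.9 kHz mod fs = 17.86 kHz.
17.86 kHz ≤ fs/2 = 18.02 kHz, appears at 17.86 kHz.
Distinct values: {5.96 kHz, 9.46 kHz, 10.44 kHz, 17.86 kHz}.

5.96 kHz, 9.46 kHz, 10.44 kHz, 17.86 kHz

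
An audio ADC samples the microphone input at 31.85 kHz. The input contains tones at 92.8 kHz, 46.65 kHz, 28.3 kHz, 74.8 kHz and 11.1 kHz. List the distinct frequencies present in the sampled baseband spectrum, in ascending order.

2.75 kHz, 3.55 kHz, 11.1 kHz, 14.8 kHz

fs/2 = 15.925 kHz.
92.8 kHz mod fs = 29.1 kHz.
29.1 kHz > fs/2 = 15.925 kHz, folds to fs − 29.1 kHz = 2.75 kHz.
46.65 kHz mod fs = 14.8 kHz.
14.8 kHz ≤ fs/2 = 15.925 kHz, appears at 14.8 kHz.
28.3 kHz > fs/2 = 15.925 kHz, folds to fs − 28.3 kHz = 3.55 kHz.
74.8 kHz mod fs = 11.1 kHz.
11.1 kHz ≤ fs/2 = 15.925 kHz, appears at 11.1 kHz.
11.1 kHz ≤ fs/2 = 15.925 kHz, passes unchanged.
Distinct values: {2.75 kHz, 3.55 kHz, 11.1 kHz, 14.8 kHz}.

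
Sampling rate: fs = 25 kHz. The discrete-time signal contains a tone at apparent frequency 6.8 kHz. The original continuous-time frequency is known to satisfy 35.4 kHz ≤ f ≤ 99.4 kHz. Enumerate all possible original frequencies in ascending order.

43.2 kHz, 56.8 kHz, 68.2 kHz, 81.8 kHz, 93.2 kHz

Frequencies that alias to 6.8 kHz are k·fs ± 6.8 kHz for integer k ≥ 0.
k=0: 6.8 kHz.
k=1: 18.2 kHz, 31.8 kHz.
k=2: 43.2 kHz, 56.8 kHz.
k=3: 68.2 kHz, 81.8 kHz.
k=4: 93.2 kHz, 106.8 kHz.
k=5: 118.2 kHz, 131.8 kHz.
Within [35.4 kHz, 99.4 kHz]: 43.2 kHz, 56.8 kHz, 68.2 kHz, 81.8 kHz, 93.2 kHz.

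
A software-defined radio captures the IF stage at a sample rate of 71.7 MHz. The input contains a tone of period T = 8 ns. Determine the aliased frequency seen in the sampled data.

T = 8 ns → f = 1/T = 125 MHz.
125 MHz mod fs = 53.3 MHz.
53.3 MHz > fs/2 = 35.85 MHz, folds to fs − 53.3 MHz = 18.4 MHz.

18.4 MHz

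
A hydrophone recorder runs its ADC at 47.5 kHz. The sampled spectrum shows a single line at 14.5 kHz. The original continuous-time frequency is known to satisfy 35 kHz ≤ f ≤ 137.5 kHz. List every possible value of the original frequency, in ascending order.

62 kHz, 80.5 kHz, 109.5 kHz, 128 kHz

Frequencies that alias to 14.5 kHz are k·fs ± 14.5 kHz for integer k ≥ 0.
k=0: 14.5 kHz.
k=1: 33 kHz, 62 kHz.
k=2: 80.5 kHz, 109.5 kHz.
k=3: 128 kHz, 157 kHz.
k=4: 175.5 kHz, 204.5 kHz.
Within [35 kHz, 137.5 kHz]: 62 kHz, 80.5 kHz, 109.5 kHz, 128 kHz.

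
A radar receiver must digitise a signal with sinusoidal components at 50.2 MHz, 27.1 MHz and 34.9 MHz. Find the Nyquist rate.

Highest-frequency component: 50.2 MHz.
Nyquist rate = 2 × 50.2 MHz = 100.4 MHz.

100.4 MHz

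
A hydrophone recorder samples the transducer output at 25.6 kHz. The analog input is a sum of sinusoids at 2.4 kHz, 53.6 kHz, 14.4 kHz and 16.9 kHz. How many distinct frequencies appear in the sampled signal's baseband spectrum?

fs/2 = 12.8 kHz.
2.4 kHz ≤ fs/2 = 12.8 kHz, passes unchanged.
53.6 kHz mod fs = 2.4 kHz.
2.4 kHz ≤ fs/2 = 12.8 kHz, appears at 2.4 kHz.
14.4 kHz > fs/2 = 12.8 kHz, folds to fs − 14.4 kHz = 11.2 kHz.
16.9 kHz > fs/2 = 12.8 kHz, folds to fs − 16.9 kHz = 8.7 kHz.
Distinct values: {2.4 kHz, 8.7 kHz, 11.2 kHz} → 3.

3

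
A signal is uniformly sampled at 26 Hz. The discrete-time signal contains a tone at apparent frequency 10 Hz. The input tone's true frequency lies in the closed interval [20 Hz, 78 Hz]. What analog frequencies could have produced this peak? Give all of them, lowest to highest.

Frequencies that alias to 10 Hz are k·fs ± 10 Hz for integer k ≥ 0.
k=0: 10 Hz.
k=1: 16 Hz, 36 Hz.
k=2: 42 Hz, 62 Hz.
k=3: 68 Hz, 88 Hz.
k=4: 94 Hz, 114 Hz.
Within [20 Hz, 78 Hz]: 36 Hz, 42 Hz, 62 Hz, 68 Hz.

36 Hz, 42 Hz, 62 Hz, 68 Hz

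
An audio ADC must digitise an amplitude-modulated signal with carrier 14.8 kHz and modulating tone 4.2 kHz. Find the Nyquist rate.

38 kHz

AM sidebands sit at fc ± fm = 10.6 kHz and 19 kHz.
Highest-frequency component: 19 kHz.
Nyquist rate = 2 × 19 kHz = 38 kHz.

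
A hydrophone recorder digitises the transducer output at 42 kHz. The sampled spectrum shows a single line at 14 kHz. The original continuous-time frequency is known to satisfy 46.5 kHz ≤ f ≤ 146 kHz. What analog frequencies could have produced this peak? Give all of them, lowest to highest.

Frequencies that alias to 14 kHz are k·fs ± 14 kHz for integer k ≥ 0.
k=0: 14 kHz.
k=1: 28 kHz, 56 kHz.
k=2: 70 kHz, 98 kHz.
k=3: 112 kHz, 140 kHz.
k=4: 154 kHz, 182 kHz.
Within [46.5 kHz, 146 kHz]: 56 kHz, 70 kHz, 98 kHz, 112 kHz, 140 kHz.

56 kHz, 70 kHz, 98 kHz, 112 kHz, 140 kHz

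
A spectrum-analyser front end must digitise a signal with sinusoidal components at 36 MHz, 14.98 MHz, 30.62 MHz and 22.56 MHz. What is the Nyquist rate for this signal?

72 MHz

Highest-frequency component: 36 MHz.
Nyquist rate = 2 × 36 MHz = 72 MHz.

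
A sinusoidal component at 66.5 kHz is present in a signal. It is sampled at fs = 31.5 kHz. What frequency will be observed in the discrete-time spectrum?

66.5 kHz mod fs = 3.5 kHz.
3.5 kHz ≤ fs/2 = 15.75 kHz, appears at 3.5 kHz.

3.5 kHz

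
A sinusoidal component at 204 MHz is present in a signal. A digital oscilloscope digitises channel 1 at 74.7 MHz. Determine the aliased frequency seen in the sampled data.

204 MHz mod fs = 54.6 MHz.
54.6 MHz > fs/2 = 37.35 MHz, folds to fs − 54.6 MHz = 20.1 MHz.

20.1 MHz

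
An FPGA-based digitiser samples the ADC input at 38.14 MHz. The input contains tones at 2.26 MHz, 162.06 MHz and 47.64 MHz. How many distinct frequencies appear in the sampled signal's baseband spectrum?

2

fs/2 = 19.07 MHz.
2.26 MHz ≤ fs/2 = 19.07 MHz, passes unchanged.
162.06 MHz mod fs = 9.5 MHz.
9.5 MHz ≤ fs/2 = 19.07 MHz, appears at 9.5 MHz.
47.64 MHz mod fs = 9.5 MHz.
9.5 MHz ≤ fs/2 = 19.07 MHz, appears at 9.5 MHz.
Distinct values: {2.26 MHz, 9.5 MHz} → 2.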